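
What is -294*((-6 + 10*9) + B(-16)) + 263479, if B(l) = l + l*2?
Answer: 252895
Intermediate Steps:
B(l) = 3*l (B(l) = l + 2*l = 3*l)
-294*((-6 + 10*9) + B(-16)) + 263479 = -294*((-6 + 10*9) + 3*(-16)) + 263479 = -294*((-6 + 90) - 48) + 263479 = -294*(84 - 48) + 263479 = -294*36 + 263479 = -10584 + 263479 = 252895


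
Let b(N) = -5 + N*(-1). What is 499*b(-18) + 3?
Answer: 6490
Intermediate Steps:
b(N) = -5 - N
499*b(-18) + 3 = 499*(-5 - 1*(-18)) + 3 = 499*(-5 + 18) + 3 = 499*13 + 3 = 6487 + 3 = 6490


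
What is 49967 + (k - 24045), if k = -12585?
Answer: 13337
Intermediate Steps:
49967 + (k - 24045) = 49967 + (-12585 - 24045) = 49967 - 36630 = 13337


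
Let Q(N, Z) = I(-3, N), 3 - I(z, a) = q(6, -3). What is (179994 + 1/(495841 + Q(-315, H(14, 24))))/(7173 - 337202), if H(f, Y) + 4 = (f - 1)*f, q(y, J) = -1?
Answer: -89249124931/163643229505 ≈ -0.54539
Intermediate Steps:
H(f, Y) = -4 + f*(-1 + f) (H(f, Y) = -4 + (f - 1)*f = -4 + (-1 + f)*f = -4 + f*(-1 + f))
I(z, a) = 4 (I(z, a) = 3 - 1*(-1) = 3 + 1 = 4)
Q(N, Z) = 4
(179994 + 1/(495841 + Q(-315, H(14, 24))))/(7173 - 337202) = (179994 + 1/(495841 + 4))/(7173 - 337202) = (179994 + 1/495845)/(-330029) = (179994 + 1/495845)*(-1/330029) = (89249124931/495845)*(-1/330029) = -89249124931/163643229505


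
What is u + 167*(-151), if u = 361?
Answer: -24856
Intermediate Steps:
u + 167*(-151) = 361 + 167*(-151) = 361 - 25217 = -24856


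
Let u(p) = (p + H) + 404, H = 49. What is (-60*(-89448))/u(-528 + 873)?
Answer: 894480/133 ≈ 6725.4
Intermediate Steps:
u(p) = 453 + p (u(p) = (p + 49) + 404 = (49 + p) + 404 = 453 + p)
(-60*(-89448))/u(-528 + 873) = (-60*(-89448))/(453 + (-528 + 873)) = 5366880/(453 + 345) = 5366880/798 = 5366880*(1/798) = 894480/133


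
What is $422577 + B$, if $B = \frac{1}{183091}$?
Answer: $\frac{77370045508}{183091} \approx 4.2258 \cdot 10^{5}$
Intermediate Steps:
$B = \frac{1}{183091} \approx 5.4618 \cdot 10^{-6}$
$422577 + B = 422577 + \frac{1}{183091} = \frac{77370045508}{183091}$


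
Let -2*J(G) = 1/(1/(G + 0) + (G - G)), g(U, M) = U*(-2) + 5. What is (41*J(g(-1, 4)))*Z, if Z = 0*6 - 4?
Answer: 574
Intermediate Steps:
g(U, M) = 5 - 2*U (g(U, M) = -2*U + 5 = 5 - 2*U)
J(G) = -G/2 (J(G) = -1/(2*(1/(G + 0) + (G - G))) = -1/(2*(1/G + 0)) = -G/2)
Z = -4 (Z = 0 - 4 = -4)
(41*J(g(-1, 4)))*Z = (41*(-(5 - 2*(-1))/2))*(-4) = (41*(-(5 + 2)/2))*(-4) = (41*(-1/2*7))*(-4) = (41*(-7/2))*(-4) = -287/2*(-4) = 574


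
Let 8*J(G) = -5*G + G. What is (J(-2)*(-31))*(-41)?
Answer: 1271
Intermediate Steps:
J(G) = -G/2 (J(G) = (-5*G + G)/8 = (-4*G)/8 = -G/2)
(J(-2)*(-31))*(-41) = (-½*(-2)*(-31))*(-41) = (1*(-31))*(-41) = -31*(-41) = 1271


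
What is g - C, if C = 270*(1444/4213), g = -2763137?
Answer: -11641486061/4213 ≈ -2.7632e+6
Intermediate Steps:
C = 389880/4213 (C = 270*(1444*(1/4213)) = 270*(1444/4213) = 389880/4213 ≈ 92.542)
g - C = -2763137 - 1*389880/4213 = -2763137 - 389880/4213 = -11641486061/4213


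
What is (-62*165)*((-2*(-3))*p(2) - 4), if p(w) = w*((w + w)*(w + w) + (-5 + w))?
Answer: -1554960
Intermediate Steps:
p(w) = w*(-5 + w + 4*w²) (p(w) = w*((2*w)*(2*w) + (-5 + w)) = w*(4*w² + (-5 + w)) = w*(-5 + w + 4*w²))
(-62*165)*((-2*(-3))*p(2) - 4) = (-62*165)*((-2*(-3))*(2*(-5 + 2 + 4*2²)) - 4) = -10230*(6*(2*(-5 + 2 + 4*4)) - 4) = -10230*(6*(2*(-5 + 2 + 16)) - 4) = -10230*(6*(2*13) - 4) = -10230*(6*26 - 4) = -10230*(156 - 4) = -10230*152 = -1554960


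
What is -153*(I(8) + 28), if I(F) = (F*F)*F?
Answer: -82620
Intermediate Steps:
I(F) = F³ (I(F) = F²*F = F³)
-153*(I(8) + 28) = -153*(8³ + 28) = -153*(512 + 28) = -153*540 = -82620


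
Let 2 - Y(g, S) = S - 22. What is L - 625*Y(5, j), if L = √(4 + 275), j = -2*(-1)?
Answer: -13750 + 3*√31 ≈ -13733.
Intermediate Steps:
j = 2
L = 3*√31 (L = √279 = 3*√31 ≈ 16.703)
Y(g, S) = 24 - S (Y(g, S) = 2 - (S - 22) = 2 - (-22 + S) = 2 + (22 - S) = 24 - S)
L - 625*Y(5, j) = 3*√31 - 625*(24 - 1*2) = 3*√31 - 625*(24 - 2) = 3*√31 - 625*22 = 3*√31 - 13750 = -13750 + 3*√31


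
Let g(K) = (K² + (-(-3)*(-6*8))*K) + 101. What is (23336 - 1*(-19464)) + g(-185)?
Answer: 103766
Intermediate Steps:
g(K) = 101 + K² - 144*K (g(K) = (K² + (-(-3)*(-48))*K) + 101 = (K² + (-3*48)*K) + 101 = (K² - 144*K) + 101 = 101 + K² - 144*K)
(23336 - 1*(-19464)) + g(-185) = (23336 - 1*(-19464)) + (101 + (-185)² - 144*(-185)) = (23336 + 19464) + (101 + 34225 + 26640) = 42800 + 60966 = 103766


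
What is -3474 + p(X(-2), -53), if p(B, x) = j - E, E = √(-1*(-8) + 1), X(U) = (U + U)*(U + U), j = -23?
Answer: -3500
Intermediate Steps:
X(U) = 4*U² (X(U) = (2*U)*(2*U) = 4*U²)
E = 3 (E = √(8 + 1) = √9 = 3)
p(B, x) = -26 (p(B, x) = -23 - 1*3 = -23 - 3 = -26)
-3474 + p(X(-2), -53) = -3474 - 26 = -3500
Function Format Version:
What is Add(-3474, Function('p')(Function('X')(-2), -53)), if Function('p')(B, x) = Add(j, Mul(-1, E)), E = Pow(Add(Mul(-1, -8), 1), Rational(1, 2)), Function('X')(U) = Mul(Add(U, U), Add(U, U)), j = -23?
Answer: -3500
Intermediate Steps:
Function('X')(U) = Mul(4, Pow(U, 2)) (Function('X')(U) = Mul(Mul(2, U), Mul(2, U)) = Mul(4, Pow(U, 2)))
E = 3 (E = Pow(Add(8, 1), Rational(1, 2)) = Pow(9, Rational(1, 2)) = 3)
Function('p')(B, x) = -26 (Function('p')(B, x) = Add(-23, Mul(-1, 3)) = Add(-23, -3) = -26)
Add(-3474, Function('p')(Function('X')(-2), -53)) = Add(-3474, -26) = -3500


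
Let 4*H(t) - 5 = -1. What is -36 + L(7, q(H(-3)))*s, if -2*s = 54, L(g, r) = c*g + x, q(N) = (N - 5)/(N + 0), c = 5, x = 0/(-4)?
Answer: -981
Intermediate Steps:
x = 0 (x = 0*(-1/4) = 0)
H(t) = 1 (H(t) = 5/4 + (1/4)*(-1) = 5/4 - 1/4 = 1)
q(N) = (-5 + N)/N
L(g, r) = 5*g (L(g, r) = 5*g + 0 = 5*g)
s = -27 (s = -1/2*54 = -27)
-36 + L(7, q(H(-3)))*s = -36 + (5*7)*(-27) = -36 + 35*(-27) = -36 - 945 = -981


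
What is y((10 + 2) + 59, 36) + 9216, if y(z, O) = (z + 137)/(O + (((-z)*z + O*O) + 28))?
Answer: 33923888/3681 ≈ 9215.9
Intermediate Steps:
y(z, O) = (137 + z)/(28 + O + O² - z²) (y(z, O) = (137 + z)/(O + ((-z² + O²) + 28)) = (137 + z)/(O + ((O² - z²) + 28)) = (137 + z)/(O + (28 + O² - z²)) = (137 + z)/(28 + O + O² - z²))
y((10 + 2) + 59, 36) + 9216 = (137 + ((10 + 2) + 59))/(28 + 36 + 36² - ((10 + 2) + 59)²) + 9216 = (137 + (12 + 59))/(28 + 36 + 1296 - (12 + 59)²) + 9216 = (137 + 71)/(28 + 36 + 1296 - 1*71²) + 9216 = 208/(28 + 36 + 1296 - 1*5041) + 9216 = 208/(28 + 36 + 1296 - 5041) + 9216 = 208/(-3681) + 9216 = -1/3681*208 + 9216 = -208/3681 + 9216 = 33923888/3681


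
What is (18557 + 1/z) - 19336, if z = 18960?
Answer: -14769839/18960 ≈ -779.00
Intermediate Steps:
(18557 + 1/z) - 19336 = (18557 + 1/18960) - 19336 = 351840721/18960 - 19336 = -14769839/18960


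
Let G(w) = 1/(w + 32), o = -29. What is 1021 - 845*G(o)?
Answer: 2218/3 ≈ 739.33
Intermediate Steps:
G(w) = 1/(32 + w)
1021 - 845*G(o) = 1021 - 845/(32 - 29) = 1021 - 845/3 = 2218/3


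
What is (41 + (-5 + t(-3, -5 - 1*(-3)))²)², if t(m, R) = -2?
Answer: 8100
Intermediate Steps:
(41 + (-5 + t(-3, -5 - 1*(-3)))²)² = (41 + (-5 - 2)²)² = (41 + (-7)²)² = (41 + 49)² = 90² = 8100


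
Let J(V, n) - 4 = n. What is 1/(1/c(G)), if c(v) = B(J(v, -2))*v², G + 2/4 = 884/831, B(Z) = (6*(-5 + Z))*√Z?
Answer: -877969*√2/153458 ≈ -8.0910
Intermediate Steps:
J(V, n) = 4 + n
B(Z) = √Z*(-30 + 6*Z) (B(Z) = (-30 + 6*Z)*√Z = √Z*(-30 + 6*Z))
G = 937/1662 (G = -½ + 884/831 = 937/1662 ≈ 0.56378)
c(v) = -18*√2*v² (c(v) = (6*√(4 - 2)*(-5 + (4 - 2)))*v² = (6*√2*(-5 + 2))*v² = (6*√2*(-3))*v² = (-18*√2)*v² = -18*√2*v²)
1/(1/c(G)) = 1/(1/(-18*√2*(937/1662)²)) = 1/(1/(-18*√2*877969/2762244)) = 1/(1/(-877969*√2/153458)) = 1/(-76729*√2/877969) = -877969*√2/153458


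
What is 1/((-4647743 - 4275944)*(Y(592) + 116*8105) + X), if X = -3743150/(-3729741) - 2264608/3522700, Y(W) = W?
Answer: -3284689655175/27575478343136705467734082 ≈ -1.1912e-13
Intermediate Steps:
X = 1184898299618/3284689655175 (X = -3743150*(-1/3729741) - 2264608*1/3522700 = 3743150/3729741 - 566152/880675 = 1184898299618/3284689655175 ≈ 0.36073)
1/((-4647743 - 4275944)*(Y(592) + 116*8105) + X) = 1/((-4647743 - 4275944)*(592 + 116*8105) + 1184898299618/3284689655175) = 1/(-8923687*(592 + 940180) + 1184898299618/3284689655175) = 1/(-8923687*940772 + 1184898299618/3284689655175) = 1/(-8395154866364 + 1184898299618/3284689655175) = 1/(-27575478343136705467734082/3284689655175) = -3284689655175/27575478343136705467734082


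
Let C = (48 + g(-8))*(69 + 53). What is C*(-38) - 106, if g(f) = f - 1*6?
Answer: -157730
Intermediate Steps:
g(f) = -6 + f (g(f) = f - 6 = -6 + f)
C = 4148 (C = (48 + (-6 - 8))*(69 + 53) = (48 - 14)*122 = 34*122 = 4148)
C*(-38) - 106 = 4148*(-38) - 106 = -157624 - 106 = -157730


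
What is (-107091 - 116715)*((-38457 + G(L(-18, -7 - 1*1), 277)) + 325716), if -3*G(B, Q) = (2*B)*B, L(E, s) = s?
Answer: -64280738698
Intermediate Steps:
G(B, Q) = -2*B²/3 (G(B, Q) = -2*B*B/3 = -2*B²/3)
(-107091 - 116715)*((-38457 + G(L(-18, -7 - 1*1), 277)) + 325716) = (-107091 - 116715)*((-38457 - 2*(-7 - 1*1)²/3) + 325716) = -223806*((-38457 - 2*(-7 - 1)²/3) + 325716) = -223806*((-38457 - ⅔*(-8)²) + 325716) = -223806*((-38457 - ⅔*64) + 325716) = -223806*((-38457 - 128/3) + 325716) = -223806*(-115499/3 + 325716) = -223806*861649/3 = -64280738698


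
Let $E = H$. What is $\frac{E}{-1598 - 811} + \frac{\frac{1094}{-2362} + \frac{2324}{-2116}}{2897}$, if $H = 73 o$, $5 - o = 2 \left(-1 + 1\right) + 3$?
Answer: $- \frac{3651987998}{59726629149} \approx -0.061145$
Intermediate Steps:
$o = 2$ ($o = 5 - \left(2 \left(-1 + 1\right) + 3\right) = 5 - \left(2 \cdot 0 + 3\right) = 5 - \left(0 + 3\right) = 5 - 3 = 2$)
$H = 146$ ($H = 73 \cdot 2 = 146$)
$E = 146$
$\frac{E}{-1598 - 811} + \frac{\frac{1094}{-2362} + \frac{2324}{-2116}}{2897} = \frac{146}{-1598 - 811} + \frac{\frac{1094}{-2362} + \frac{2324}{-2116}}{2897} = \frac{146}{-2409} + \left(1094 \left(- \frac{1}{2362}\right) + 2324 \left(- \frac{1}{2116}\right)\right) \frac{1}{2897} = 146 \left(- \frac{1}{2409}\right) + \left(- \frac{547}{1181} - \frac{581}{529}\right) \frac{1}{2897} = - \frac{2}{33} - \frac{975524}{1809897853} = - \frac{3651987998}{59726629149}$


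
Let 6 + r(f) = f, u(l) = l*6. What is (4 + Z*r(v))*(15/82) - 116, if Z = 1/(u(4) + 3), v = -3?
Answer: -9457/82 ≈ -115.33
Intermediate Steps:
u(l) = 6*l
r(f) = -6 + f
Z = 1/27 (Z = 1/(6*4 + 3) = 1/(24 + 3) = 1/27 ≈ 0.037037)
(4 + Z*r(v))*(15/82) - 116 = (4 + (-6 - 3)/27)*(15/82) - 116 = (4 + (1/27)*(-9))*(15*(1/82)) - 116 = (4 - ⅓)*(15/82) - 116 = (11/3)*(15/82) - 116 = 55/82 - 116 = -9457/82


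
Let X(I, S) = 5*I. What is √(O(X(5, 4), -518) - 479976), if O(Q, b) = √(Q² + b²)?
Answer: √(-479976 + √268949) ≈ 692.43*I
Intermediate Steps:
√(O(X(5, 4), -518) - 479976) = √(√((5*5)² + (-518)²) - 479976) = √(√(25² + 268324) - 479976) = √(√(625 + 268324) - 479976) = √(√268949 - 479976) = √(-479976 + √268949)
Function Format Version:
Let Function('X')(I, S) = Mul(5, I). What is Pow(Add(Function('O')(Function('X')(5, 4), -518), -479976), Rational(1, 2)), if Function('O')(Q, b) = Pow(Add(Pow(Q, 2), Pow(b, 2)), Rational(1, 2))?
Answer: Pow(Add(-479976, Pow(268949, Rational(1, 2))), Rational(1, 2)) ≈ Mul(692.43, I)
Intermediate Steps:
Pow(Add(Function('O')(Function('X')(5, 4), -518), -479976), Rational(1, 2)) = Pow(Add(Pow(Add(Pow(Mul(5, 5), 2), Pow(-518, 2)), Rational(1, 2)), -479976), Rational(1, 2)) = Pow(Add(Pow(Add(Pow(25, 2), 268324), Rational(1, 2)), -479976), Rational(1, 2)) = Pow(Add(Pow(Add(625, 268324), Rational(1, 2)), -479976), Rational(1, 2)) = Pow(Add(Pow(268949, Rational(1, 2)), -479976), Rational(1, 2)) = Pow(Add(-479976, Pow(268949, Rational(1, 2))), Rational(1, 2))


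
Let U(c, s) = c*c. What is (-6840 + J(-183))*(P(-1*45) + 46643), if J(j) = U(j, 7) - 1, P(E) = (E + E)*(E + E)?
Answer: 1458791464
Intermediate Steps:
U(c, s) = c**2
P(E) = 4*E**2 (P(E) = (2*E)*(2*E) = 4*E**2)
J(j) = -1 + j**2 (J(j) = j**2 - 1 = -1 + j**2)
(-6840 + J(-183))*(P(-1*45) + 46643) = (-6840 + (-1 + (-183)**2))*(4*(-1*45)**2 + 46643) = (-6840 + (-1 + 33489))*(4*(-45)**2 + 46643) = (-6840 + 33488)*(4*2025 + 46643) = 26648*(8100 + 46643) = 26648*54743 = 1458791464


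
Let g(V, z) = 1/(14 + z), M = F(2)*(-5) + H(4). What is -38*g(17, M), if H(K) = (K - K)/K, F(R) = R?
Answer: -19/2 ≈ -9.5000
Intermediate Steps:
H(K) = 0 (H(K) = 0/K = 0)
M = -10 (M = 2*(-5) + 0 = -10 + 0 = -10)
-38*g(17, M) = -38/(14 - 10) = -38/4 = -38*1/4 = -19/2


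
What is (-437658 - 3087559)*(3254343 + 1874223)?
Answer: -18079308048822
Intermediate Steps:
(-437658 - 3087559)*(3254343 + 1874223) = -3525217*5128566 = -18079308048822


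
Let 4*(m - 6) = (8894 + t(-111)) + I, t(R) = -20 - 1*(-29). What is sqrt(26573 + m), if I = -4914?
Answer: sqrt(110305)/2 ≈ 166.06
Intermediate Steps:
t(R) = 9 (t(R) = -20 + 29 = 9)
m = 4013/4 (m = 6 + ((8894 + 9) - 4914)/4 = 6 + (8903 - 4914)/4 = 6 + (1/4)*3989 = 6 + 3989/4 = 4013/4 ≈ 1003.3)
sqrt(26573 + m) = sqrt(26573 + 4013/4) = sqrt(110305/4) = sqrt(110305)/2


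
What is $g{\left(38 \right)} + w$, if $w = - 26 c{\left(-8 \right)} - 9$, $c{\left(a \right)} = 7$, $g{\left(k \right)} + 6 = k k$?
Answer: $1247$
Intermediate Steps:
$g{\left(k \right)} = -6 + k^{2}$ ($g{\left(k \right)} = -6 + k k = -6 + k^{2}$)
$w = -191$ ($w = \left(-26\right) 7 - 9 = -182 - 9 = -191$)
$g{\left(38 \right)} + w = \left(-6 + 38^{2}\right) - 191 = \left(-6 + 1444\right) - 191 = 1438 - 191 = 1247$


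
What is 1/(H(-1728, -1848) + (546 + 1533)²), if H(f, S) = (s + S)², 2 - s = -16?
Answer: 1/7671141 ≈ 1.3036e-7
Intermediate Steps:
s = 18 (s = 2 - 1*(-16) = 2 + 16 = 18)
H(f, S) = (18 + S)²
1/(H(-1728, -1848) + (546 + 1533)²) = 1/((18 - 1848)² + (546 + 1533)²) = 1/((-1830)² + 2079²) = 1/(3348900 + 4322241) = 1/7671141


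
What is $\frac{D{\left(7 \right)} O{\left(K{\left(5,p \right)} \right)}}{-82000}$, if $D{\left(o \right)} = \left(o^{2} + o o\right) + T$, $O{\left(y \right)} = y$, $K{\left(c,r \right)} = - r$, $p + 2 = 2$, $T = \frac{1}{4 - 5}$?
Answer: $0$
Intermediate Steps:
$T = -1$ ($T = \frac{1}{-1} = -1$)
$p = 0$ ($p = -2 + 2 = 0$)
$D{\left(o \right)} = -1 + 2 o^{2}$ ($D{\left(o \right)} = \left(o^{2} + o o\right) - 1 = \left(o^{2} + o^{2}\right) - 1 = 2 o^{2} - 1 = -1 + 2 o^{2}$)
$\frac{D{\left(7 \right)} O{\left(K{\left(5,p \right)} \right)}}{-82000} = \frac{\left(-1 + 2 \cdot 7^{2}\right) \left(\left(-1\right) 0\right)}{-82000} = \left(-1 + 2 \cdot 49\right) 0 \left(- \frac{1}{82000}\right) = \left(-1 + 98\right) 0 \left(- \frac{1}{82000}\right) = 97 \cdot 0 \left(- \frac{1}{82000}\right) = 0 \left(- \frac{1}{82000}\right) = 0$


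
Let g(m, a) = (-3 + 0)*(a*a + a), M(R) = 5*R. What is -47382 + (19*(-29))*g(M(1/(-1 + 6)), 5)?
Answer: 2208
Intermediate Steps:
g(m, a) = -3*a - 3*a² (g(m, a) = -3*(a² + a) = -3*(a + a²) = -3*a - 3*a²)
-47382 + (19*(-29))*g(M(1/(-1 + 6)), 5) = -47382 + (19*(-29))*(-3*5*(1 + 5)) = -47382 - (-1653)*5*6 = -47382 - 551*(-90) = -47382 + 49590 = 2208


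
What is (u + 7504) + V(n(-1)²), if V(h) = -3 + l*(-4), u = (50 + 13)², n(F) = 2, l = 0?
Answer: 11470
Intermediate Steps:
u = 3969 (u = 63² = 3969)
V(h) = -3 (V(h) = -3 + 0*(-4) = -3 + 0 = -3)
(u + 7504) + V(n(-1)²) = (3969 + 7504) - 3 = 11473 - 3 = 11470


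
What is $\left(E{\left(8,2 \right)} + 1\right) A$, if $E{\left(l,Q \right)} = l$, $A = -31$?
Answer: $-279$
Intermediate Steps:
$\left(E{\left(8,2 \right)} + 1\right) A = \left(8 + 1\right) \left(-31\right) = 9 \left(-31\right) = -279$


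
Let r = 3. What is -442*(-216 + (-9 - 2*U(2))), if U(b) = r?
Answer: 102102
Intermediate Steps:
U(b) = 3
-442*(-216 + (-9 - 2*U(2))) = -442*(-216 + (-9 - 2*3)) = -442*(-216 + (-9 - 6)) = -442*(-216 - 15) = -442*(-231) = 102102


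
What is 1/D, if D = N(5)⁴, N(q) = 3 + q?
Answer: 1/4096 ≈ 0.00024414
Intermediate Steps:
D = 4096 (D = (3 + 5)⁴ = 8⁴ = 4096)
1/D = 1/4096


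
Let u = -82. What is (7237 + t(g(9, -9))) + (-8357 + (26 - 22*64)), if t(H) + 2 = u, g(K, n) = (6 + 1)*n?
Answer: -2586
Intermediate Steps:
g(K, n) = 7*n
t(H) = -84 (t(H) = -2 - 82 = -84)
(7237 + t(g(9, -9))) + (-8357 + (26 - 22*64)) = (7237 - 84) + (-8357 + (26 - 22*64)) = 7153 + (-8357 + (26 - 1408)) = 7153 + (-8357 - 1382) = 7153 - 9739 = -2586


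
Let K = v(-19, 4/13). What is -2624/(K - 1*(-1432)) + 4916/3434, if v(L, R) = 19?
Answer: -938850/2491367 ≈ -0.37684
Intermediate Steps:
K = 19
-2624/(K - 1*(-1432)) + 4916/3434 = -2624/(19 - 1*(-1432)) + 4916/3434 = -2624/(19 + 1432) + 4916*(1/3434) = -2624/1451 + 2458/1717 = -938850/2491367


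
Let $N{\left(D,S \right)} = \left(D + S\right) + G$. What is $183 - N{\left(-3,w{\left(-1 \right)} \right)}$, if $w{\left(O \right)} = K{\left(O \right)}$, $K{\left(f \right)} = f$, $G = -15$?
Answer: $202$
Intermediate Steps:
$w{\left(O \right)} = O$
$N{\left(D,S \right)} = -15 + D + S$ ($N{\left(D,S \right)} = \left(D + S\right) - 15 = -15 + D + S$)
$183 - N{\left(-3,w{\left(-1 \right)} \right)} = 183 - \left(-15 - 3 - 1\right) = 183 - -19 = 183 + 19 = 202$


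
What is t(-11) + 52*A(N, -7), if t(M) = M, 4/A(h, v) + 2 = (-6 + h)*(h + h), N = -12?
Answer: -2261/215 ≈ -10.516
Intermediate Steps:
A(h, v) = 4/(-2 + 2*h*(-6 + h)) (A(h, v) = 4/(-2 + (-6 + h)*(h + h)) = 4/(-2 + (-6 + h)*(2*h)) = 4/(-2 + 2*h*(-6 + h)))
t(-11) + 52*A(N, -7) = -11 + 52*(2/(-1 + (-12)**2 - 6*(-12))) = -11 + 52*(2/(-1 + 144 + 72)) = -11 + 52*(2/215) = -11 + 104/215 = -2261/215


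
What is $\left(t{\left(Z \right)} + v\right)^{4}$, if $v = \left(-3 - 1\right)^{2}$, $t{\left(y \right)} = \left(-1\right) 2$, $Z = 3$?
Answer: $38416$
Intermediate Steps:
$t{\left(y \right)} = -2$
$v = 16$ ($v = \left(-4\right)^{2} = 16$)
$\left(t{\left(Z \right)} + v\right)^{4} = \left(-2 + 16\right)^{4} = 14^{4} = 38416$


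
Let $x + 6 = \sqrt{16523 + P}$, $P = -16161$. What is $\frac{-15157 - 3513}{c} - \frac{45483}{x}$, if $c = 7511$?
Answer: $- \frac{1027911649}{1224293} - \frac{45483 \sqrt{362}}{326} \approx -3494.1$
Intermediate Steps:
$x = -6 + \sqrt{362}$ ($x = -6 + \sqrt{16523 - 16161} = -6 + \sqrt{362} \approx 13.026$)
$\frac{-15157 - 3513}{c} - \frac{45483}{x} = \frac{-15157 - 3513}{7511} - \frac{45483}{-6 + \sqrt{362}} = \left(-15157 - 3513\right) \frac{1}{7511} - \frac{45483}{-6 + \sqrt{362}} = \left(-18670\right) \frac{1}{7511} - \frac{45483}{-6 + \sqrt{362}} = - \frac{18670}{7511} - \frac{45483}{-6 + \sqrt{362}}$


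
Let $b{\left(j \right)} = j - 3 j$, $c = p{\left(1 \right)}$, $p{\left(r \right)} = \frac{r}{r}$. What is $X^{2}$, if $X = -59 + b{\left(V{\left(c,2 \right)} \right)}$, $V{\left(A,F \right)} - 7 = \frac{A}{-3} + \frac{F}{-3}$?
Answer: $5041$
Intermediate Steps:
$p{\left(r \right)} = 1$
$c = 1$
$V{\left(A,F \right)} = 7 - \frac{A}{3} - \frac{F}{3}$ ($V{\left(A,F \right)} = 7 + \left(\frac{A}{-3} + \frac{F}{-3}\right) = 7 + \left(A \left(- \frac{1}{3}\right) + F \left(- \frac{1}{3}\right)\right) = 7 - \left(\frac{A}{3} + \frac{F}{3}\right) = 7 - \frac{A}{3} - \frac{F}{3}$)
$b{\left(j \right)} = - 2 j$
$X = -71$ ($X = -59 - 2 \left(7 - \frac{1}{3} - \frac{2}{3}\right) = -59 - 12 = -71$)
$X^{2} = \left(-71\right)^{2} = 5041$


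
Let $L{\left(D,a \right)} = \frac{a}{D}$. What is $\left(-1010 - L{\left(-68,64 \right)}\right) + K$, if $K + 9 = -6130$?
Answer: $- \frac{121517}{17} \approx -7148.1$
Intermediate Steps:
$K = -6139$ ($K = -9 - 6130 = -6139$)
$\left(-1010 - L{\left(-68,64 \right)}\right) + K = \left(-1010 - \frac{64}{-68}\right) - 6139 = \left(-1010 - 64 \left(- \frac{1}{68}\right)\right) - 6139 = \left(-1010 - - \frac{16}{17}\right) - 6139 = \left(-1010 + \frac{16}{17}\right) - 6139 = - \frac{17154}{17} - 6139 = - \frac{121517}{17}$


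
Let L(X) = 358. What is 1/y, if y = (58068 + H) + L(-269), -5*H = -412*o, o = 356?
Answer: 5/438802 ≈ 1.1395e-5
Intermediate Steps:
H = 146672/5 (H = -(-412)*356/5 = -⅕*(-146672) = 146672/5 ≈ 29334.)
y = 438802/5 (y = (58068 + 146672/5) + 358 = 437012/5 + 358 = 438802/5 ≈ 87760.)
1/y = 1/(438802/5) = 5/438802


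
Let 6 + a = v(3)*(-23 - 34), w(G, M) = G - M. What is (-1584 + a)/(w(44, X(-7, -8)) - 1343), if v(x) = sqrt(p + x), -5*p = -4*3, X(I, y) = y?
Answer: 1590/1291 + 171*sqrt(15)/6455 ≈ 1.3342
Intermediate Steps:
p = 12/5 (p = -(-4)*3/5 = -1/5*(-12) = 12/5 ≈ 2.4000)
v(x) = sqrt(12/5 + x)
a = -6 - 171*sqrt(15)/5 (a = -6 + (sqrt(60 + 25*3)/5)*(-23 - 34) = -6 + (sqrt(60 + 75)/5)*(-57) = -6 + (sqrt(135)/5)*(-57) = -6 + ((3*sqrt(15))/5)*(-57) = -6 + (3*sqrt(15)/5)*(-57) = -6 - 171*sqrt(15)/5 ≈ -138.46)
(-1584 + a)/(w(44, X(-7, -8)) - 1343) = (-1584 + (-6 - 171*sqrt(15)/5))/((44 - 1*(-8)) - 1343) = (-1590 - 171*sqrt(15)/5)/((44 + 8) - 1343) = (-1590 - 171*sqrt(15)/5)/(52 - 1343) = (-1590 - 171*sqrt(15)/5)/(-1291) = (-1590 - 171*sqrt(15)/5)*(-1/1291) = 1590/1291 + 171*sqrt(15)/6455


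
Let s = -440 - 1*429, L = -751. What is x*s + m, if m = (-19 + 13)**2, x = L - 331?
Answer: 940294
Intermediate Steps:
x = -1082 (x = -751 - 331 = -1082)
m = 36 (m = (-6)**2 = 36)
s = -869 (s = -440 - 429 = -869)
x*s + m = -1082*(-869) + 36 = 940258 + 36 = 940294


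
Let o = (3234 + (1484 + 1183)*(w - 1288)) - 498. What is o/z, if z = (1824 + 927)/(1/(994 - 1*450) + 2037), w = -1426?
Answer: -10200851903/1904 ≈ -5.3576e+6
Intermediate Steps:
z = 11424/8459 (z = 2751/(1/(994 - 450) + 2037) = 2751/(1/544 + 2037) = 2751/(1108129/544) = 2751*(544/1108129) = 11424/8459 ≈ 1.3505)
o = -7235502 (o = (3234 + (1484 + 1183)*(-1426 - 1288)) - 498 = (3234 + 2667*(-2714)) - 498 = (3234 - 7238238) - 498 = -7235004 - 498 = -7235502)
o/z = -7235502/11424/8459 = -7235502*8459/11424 = -10200851903/1904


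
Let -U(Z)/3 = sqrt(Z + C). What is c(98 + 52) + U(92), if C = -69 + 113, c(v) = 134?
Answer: 134 - 6*sqrt(34) ≈ 99.014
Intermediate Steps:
C = 44
U(Z) = -3*sqrt(44 + Z) (U(Z) = -3*sqrt(Z + 44) = -3*sqrt(44 + Z))
c(98 + 52) + U(92) = 134 - 3*sqrt(44 + 92) = 134 - 6*sqrt(34)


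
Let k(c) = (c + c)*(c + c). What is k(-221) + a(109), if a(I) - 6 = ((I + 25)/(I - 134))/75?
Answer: 366318616/1875 ≈ 1.9537e+5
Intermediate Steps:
k(c) = 4*c² (k(c) = (2*c)*(2*c) = 4*c²)
a(I) = 6 + (25 + I)/(75*(-134 + I)) (a(I) = 6 + ((I + 25)/(I - 134))/75 = 6 + ((25 + I)/(-134 + I))*(1/75) = 6 + (25 + I)/(75*(-134 + I)))
k(-221) + a(109) = 4*(-221)² + (-60275 + 451*109)/(75*(-134 + 109)) = 4*48841 + (1/75)*(-60275 + 49159)/(-25) = 195364 + (1/75)*(-1/25)*(-11116) = 195364 + 11116/1875 = 366318616/1875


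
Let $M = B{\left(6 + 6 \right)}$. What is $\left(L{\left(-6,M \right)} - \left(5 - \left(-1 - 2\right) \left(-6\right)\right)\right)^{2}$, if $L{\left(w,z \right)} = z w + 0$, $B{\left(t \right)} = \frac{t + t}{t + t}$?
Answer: $49$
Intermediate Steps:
$B{\left(t \right)} = 1$ ($B{\left(t \right)} = \frac{2 t}{2 t} = 2 t \frac{1}{2 t} = 1$)
$M = 1$
$L{\left(w,z \right)} = w z$ ($L{\left(w,z \right)} = w z + 0 = w z$)
$\left(L{\left(-6,M \right)} - \left(5 - \left(-1 - 2\right) \left(-6\right)\right)\right)^{2} = \left(\left(-6\right) 1 - \left(5 - \left(-1 - 2\right) \left(-6\right)\right)\right)^{2} = \left(-6 - -13\right)^{2} = \left(-6 + \left(18 - 5\right)\right)^{2} = \left(-6 + 13\right)^{2} = 7^{2} = 49$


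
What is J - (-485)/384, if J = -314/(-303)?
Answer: 89177/38784 ≈ 2.2993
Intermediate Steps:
J = 314/303 (J = -314*(-1/303) = 314/303 ≈ 1.0363)
J - (-485)/384 = 314/303 - (-485)/384 = 314/303 - 1*(-485/384) = 314/303 + 485/384 = 89177/38784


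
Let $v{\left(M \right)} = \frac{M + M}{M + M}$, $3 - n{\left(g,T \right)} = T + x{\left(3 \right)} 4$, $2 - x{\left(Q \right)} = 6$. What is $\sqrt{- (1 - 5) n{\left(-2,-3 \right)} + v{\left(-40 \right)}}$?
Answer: $\sqrt{89} \approx 9.434$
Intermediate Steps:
$x{\left(Q \right)} = -4$ ($x{\left(Q \right)} = 2 - 6 = -4$)
$n{\left(g,T \right)} = 19 - T$ ($n{\left(g,T \right)} = 3 - \left(T - 16\right) = 3 - \left(-16 + T\right) = 19 - T$)
$v{\left(M \right)} = 1$ ($v{\left(M \right)} = \frac{2 M}{2 M} = 2 M \frac{1}{2 M} = 1$)
$\sqrt{- (1 - 5) n{\left(-2,-3 \right)} + v{\left(-40 \right)}} = \sqrt{- (1 - 5) \left(19 - -3\right) + 1} = \sqrt{\left(-1\right) \left(-4\right) \left(19 + 3\right) + 1} = \sqrt{4 \cdot 22 + 1} = \sqrt{88 + 1} = \sqrt{89}$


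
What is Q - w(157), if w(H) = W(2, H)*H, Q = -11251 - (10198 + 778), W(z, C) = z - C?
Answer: 2108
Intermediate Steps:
Q = -22227 (Q = -11251 - 1*10976 = -11251 - 10976 = -22227)
w(H) = H*(2 - H) (w(H) = (2 - H)*H = H*(2 - H))
Q - w(157) = -22227 - 157*(2 - 1*157) = -22227 - 157*(2 - 157) = -22227 - 157*(-155) = -22227 - 1*(-24335) = -22227 + 24335 = 2108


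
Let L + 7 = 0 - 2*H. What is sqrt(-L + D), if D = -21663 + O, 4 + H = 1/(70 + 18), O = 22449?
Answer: sqrt(379951)/22 ≈ 28.018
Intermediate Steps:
H = -351/88 (H = -4 + 1/(70 + 18) = -4 + 1/88 = -351/88 ≈ -3.9886)
D = 786 (D = -21663 + 22449 = 786)
L = 43/44 (L = -7 + (0 - 2*(-351/88)) = -7 + (0 + 351/44) = -7 + 351/44 = 43/44 ≈ 0.97727)
sqrt(-L + D) = sqrt(-1*43/44 + 786) = sqrt(-43/44 + 786) = sqrt(34541/44) = sqrt(379951)/22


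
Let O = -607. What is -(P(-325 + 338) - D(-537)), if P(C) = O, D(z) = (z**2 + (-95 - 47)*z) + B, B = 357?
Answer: 365587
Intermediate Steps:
D(z) = 357 + z**2 - 142*z (D(z) = (z**2 + (-95 - 47)*z) + 357 = (z**2 - 142*z) + 357 = 357 + z**2 - 142*z)
P(C) = -607
-(P(-325 + 338) - D(-537)) = -(-607 - (357 + (-537)**2 - 142*(-537))) = -(-607 - (357 + 288369 + 76254)) = -(-607 - 1*364980) = -(-607 - 364980) = -1*(-365587) = 365587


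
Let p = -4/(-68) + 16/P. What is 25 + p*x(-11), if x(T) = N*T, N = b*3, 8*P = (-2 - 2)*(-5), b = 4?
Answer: -70343/85 ≈ -827.56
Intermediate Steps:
P = 5/2 (P = ((-2 - 2)*(-5))/8 = (-4*(-5))/8 = (⅛)*20 = 5/2 ≈ 2.5000)
N = 12 (N = 4*3 = 12)
x(T) = 12*T
p = 549/85 (p = -4/(-68) + 16/(5/2) = -4*(-1/68) + 16*(⅖) = 1/17 + 32/5 = 549/85 ≈ 6.4588)
25 + p*x(-11) = 25 + 549*(12*(-11))/85 = 25 + (549/85)*(-132) = 25 - 72468/85 = -70343/85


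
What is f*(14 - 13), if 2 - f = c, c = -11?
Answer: 13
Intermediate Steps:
f = 13 (f = 2 - 1*(-11) = 2 + 11 = 13)
f*(14 - 13) = 13*(14 - 13) = 13*1 = 13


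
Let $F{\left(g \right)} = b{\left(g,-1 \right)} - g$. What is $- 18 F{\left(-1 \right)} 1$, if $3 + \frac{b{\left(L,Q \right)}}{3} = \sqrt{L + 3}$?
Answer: $144 - 54 \sqrt{2} \approx 67.632$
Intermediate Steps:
$b{\left(L,Q \right)} = -9 + 3 \sqrt{3 + L}$ ($b{\left(L,Q \right)} = -9 + 3 \sqrt{L + 3} = -9 + 3 \sqrt{3 + L}$)
$F{\left(g \right)} = -9 - g + 3 \sqrt{3 + g}$ ($F{\left(g \right)} = \left(-9 + 3 \sqrt{3 + g}\right) - g = -9 - g + 3 \sqrt{3 + g}$)
$- 18 F{\left(-1 \right)} 1 = - 18 \left(-9 - -1 + 3 \sqrt{3 - 1}\right) 1 = - 18 \left(-9 + 1 + 3 \sqrt{2}\right) 1 = - 18 \left(-8 + 3 \sqrt{2}\right) 1 = \left(144 - 54 \sqrt{2}\right) 1 = 144 - 54 \sqrt{2}$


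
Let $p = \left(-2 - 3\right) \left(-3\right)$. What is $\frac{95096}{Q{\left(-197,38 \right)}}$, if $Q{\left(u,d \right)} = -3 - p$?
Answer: $- \frac{47548}{9} \approx -5283.1$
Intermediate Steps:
$p = 15$ ($p = \left(-5\right) \left(-3\right) = 15$)
$Q{\left(u,d \right)} = -18$ ($Q{\left(u,d \right)} = -3 - 15 = -18$)
$\frac{95096}{Q{\left(-197,38 \right)}} = \frac{95096}{-18} = 95096 \left(- \frac{1}{18}\right) = - \frac{47548}{9}$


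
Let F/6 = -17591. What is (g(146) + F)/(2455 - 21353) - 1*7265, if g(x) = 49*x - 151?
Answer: -137195427/18898 ≈ -7259.8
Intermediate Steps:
F = -105546 (F = 6*(-17591) = -105546)
g(x) = -151 + 49*x
(g(146) + F)/(2455 - 21353) - 1*7265 = ((-151 + 49*146) - 105546)/(2455 - 21353) - 1*7265 = ((-151 + 7154) - 105546)/(-18898) - 7265 = (7003 - 105546)*(-1/18898) - 7265 = -98543*(-1/18898) - 7265 = 98543/18898 - 7265 = -137195427/18898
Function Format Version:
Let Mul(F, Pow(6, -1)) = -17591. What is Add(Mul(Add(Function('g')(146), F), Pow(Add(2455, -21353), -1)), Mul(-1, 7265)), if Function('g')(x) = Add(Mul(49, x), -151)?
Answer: Rational(-137195427, 18898) ≈ -7259.8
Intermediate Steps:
F = -105546 (F = Mul(6, -17591) = -105546)
Function('g')(x) = Add(-151, Mul(49, x))
Add(Mul(Add(Function('g')(146), F), Pow(Add(2455, -21353), -1)), Mul(-1, 7265)) = Add(Mul(Add(Add(-151, Mul(49, 146)), -105546), Pow(Add(2455, -21353), -1)), Mul(-1, 7265)) = Add(Mul(Add(Add(-151, 7154), -105546), Pow(-18898, -1)), -7265) = Add(Mul(Add(7003, -105546), Rational(-1, 18898)), -7265) = Add(Mul(-98543, Rational(-1, 18898)), -7265) = Add(Rational(98543, 18898), -7265) = Rational(-137195427, 18898)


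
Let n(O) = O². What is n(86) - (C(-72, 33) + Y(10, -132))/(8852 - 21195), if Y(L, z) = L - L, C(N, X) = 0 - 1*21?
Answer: 91288807/12343 ≈ 7396.0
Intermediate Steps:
C(N, X) = -21 (C(N, X) = 0 - 21 = -21)
Y(L, z) = 0
n(86) - (C(-72, 33) + Y(10, -132))/(8852 - 21195) = 86² - (-21 + 0)/(8852 - 21195) = 7396 - (-21)/(-12343) = 7396 - (-21)*(-1)/12343 = 7396 - 1*21/12343 = 7396 - 21/12343 = 91288807/12343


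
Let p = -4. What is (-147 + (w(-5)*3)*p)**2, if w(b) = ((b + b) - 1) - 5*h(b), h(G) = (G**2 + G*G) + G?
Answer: 7209225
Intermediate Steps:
h(G) = G + 2*G**2 (h(G) = (G**2 + G**2) + G = 2*G**2 + G = G + 2*G**2)
w(b) = -1 + 2*b - 5*b*(1 + 2*b) (w(b) = ((b + b) - 1) - 5*b*(1 + 2*b) = (2*b - 1) - 5*b*(1 + 2*b) = (-1 + 2*b) - 5*b*(1 + 2*b) = -1 + 2*b - 5*b*(1 + 2*b))
(-147 + (w(-5)*3)*p)**2 = (-147 + ((-1 - 10*(-5)**2 - 3*(-5))*3)*(-4))**2 = (-147 + ((-1 - 10*25 + 15)*3)*(-4))**2 = (-147 + ((-1 - 250 + 15)*3)*(-4))**2 = (-147 - 236*3*(-4))**2 = (-147 - 708*(-4))**2 = (-147 + 2832)**2 = 2685**2 = 7209225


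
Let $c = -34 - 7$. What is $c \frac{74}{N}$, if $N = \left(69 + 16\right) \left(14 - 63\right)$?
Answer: $\frac{3034}{4165} \approx 0.72845$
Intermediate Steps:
$c = -41$ ($c = -34 - 7 = -41$)
$N = -4165$ ($N = 85 \left(-49\right) = -4165$)
$c \frac{74}{N} = - 41 \frac{74}{-4165} = - 41 \cdot 74 \left(- \frac{1}{4165}\right) = \left(-41\right) \left(- \frac{74}{4165}\right) = \frac{3034}{4165}$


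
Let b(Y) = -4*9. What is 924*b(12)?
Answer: -33264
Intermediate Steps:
b(Y) = -36
924*b(12) = 924*(-36) = -33264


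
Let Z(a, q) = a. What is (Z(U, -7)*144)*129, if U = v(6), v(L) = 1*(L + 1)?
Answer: 130032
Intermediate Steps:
v(L) = 1 + L (v(L) = 1*(1 + L) = 1 + L)
U = 7 (U = 1 + 6 = 7)
(Z(U, -7)*144)*129 = (7*144)*129 = 1008*129 = 130032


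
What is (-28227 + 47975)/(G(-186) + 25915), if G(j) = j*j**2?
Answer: -19748/6408941 ≈ -0.0030813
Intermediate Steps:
G(j) = j**3
(-28227 + 47975)/(G(-186) + 25915) = (-28227 + 47975)/((-186)**3 + 25915) = 19748/(-6434856 + 25915) = 19748/(-6408941) = 19748*(-1/6408941) = -19748/6408941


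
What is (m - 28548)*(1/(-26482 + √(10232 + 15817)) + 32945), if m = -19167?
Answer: -220475261257119399/140254055 + 9543*√26049/140254055 ≈ -1.5720e+9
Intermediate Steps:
(m - 28548)*(1/(-26482 + √(10232 + 15817)) + 32945) = (-19167 - 28548)*(1/(-26482 + √(10232 + 15817)) + 32945) = -47715*(1/(-26482 + √26049) + 32945) = -47715*(32945 + 1/(-26482 + √26049)) = -1571970675 - 47715/(-26482 + √26049)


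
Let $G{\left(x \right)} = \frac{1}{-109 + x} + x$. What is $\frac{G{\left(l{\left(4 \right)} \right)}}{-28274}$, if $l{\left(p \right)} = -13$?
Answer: $\frac{1587}{3449428} \approx 0.00046008$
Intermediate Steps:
$G{\left(x \right)} = x + \frac{1}{-109 + x}$
$\frac{G{\left(l{\left(4 \right)} \right)}}{-28274} = \frac{\frac{1}{-109 - 13} \left(1 + \left(-13\right)^{2} - -1417\right)}{-28274} = \frac{1 + 169 + 1417}{-122} \left(- \frac{1}{28274}\right) = \left(- \frac{1}{122}\right) 1587 \left(- \frac{1}{28274}\right) = \left(- \frac{1587}{122}\right) \left(- \frac{1}{28274}\right) = \frac{1587}{3449428}$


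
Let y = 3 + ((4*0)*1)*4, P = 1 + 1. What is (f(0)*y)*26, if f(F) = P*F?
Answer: 0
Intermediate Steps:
P = 2
f(F) = 2*F
y = 3 (y = 3 + (0*1)*4 = 3 + 0*4 = 3 + 0 = 3)
(f(0)*y)*26 = ((2*0)*3)*26 = (0*3)*26 = 0*26 = 0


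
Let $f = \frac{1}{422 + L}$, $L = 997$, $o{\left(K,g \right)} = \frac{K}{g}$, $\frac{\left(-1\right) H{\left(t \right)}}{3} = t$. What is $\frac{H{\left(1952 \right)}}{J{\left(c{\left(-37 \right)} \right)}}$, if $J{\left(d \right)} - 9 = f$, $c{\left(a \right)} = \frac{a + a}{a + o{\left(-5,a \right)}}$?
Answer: $- \frac{2077416}{3193} \approx -650.62$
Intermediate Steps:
$H{\left(t \right)} = - 3 t$
$c{\left(a \right)} = \frac{2 a}{a - \frac{5}{a}}$ ($c{\left(a \right)} = \frac{a + a}{a - \frac{5}{a}} = \frac{2 a}{a - \frac{5}{a}}$)
$f = \frac{1}{1419}$ ($f = \frac{1}{422 + 997} = \frac{1}{1419} \approx 0.00070472$)
$J{\left(d \right)} = \frac{12772}{1419}$ ($J{\left(d \right)} = 9 + \frac{1}{1419} = \frac{12772}{1419}$)
$\frac{H{\left(1952 \right)}}{J{\left(c{\left(-37 \right)} \right)}} = \frac{\left(-3\right) 1952}{\frac{12772}{1419}} = \left(-5856\right) \frac{1419}{12772} = - \frac{2077416}{3193}$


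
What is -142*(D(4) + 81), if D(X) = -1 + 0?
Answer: -11360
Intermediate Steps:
D(X) = -1
-142*(D(4) + 81) = -142*(-1 + 81) = -142*80 = -11360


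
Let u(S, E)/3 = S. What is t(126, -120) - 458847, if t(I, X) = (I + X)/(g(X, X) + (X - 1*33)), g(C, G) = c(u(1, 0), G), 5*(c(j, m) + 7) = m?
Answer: -42213927/92 ≈ -4.5885e+5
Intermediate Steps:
u(S, E) = 3*S
c(j, m) = -7 + m/5
g(C, G) = -7 + G/5
t(I, X) = (I + X)/(-40 + 6*X/5) (t(I, X) = (I + X)/((-7 + X/5) + (X - 1*33)) = (I + X)/((-7 + X/5) + (X - 33)) = (I + X)/((-7 + X/5) + (-33 + X)) = (I + X)/(-40 + 6*X/5))
t(126, -120) - 458847 = 5*(126 - 120)/(2*(-100 + 3*(-120))) - 458847 = (5/2)*6/(-100 - 360) - 458847 = (5/2)*6/(-460) - 458847 = (5/2)*(-1/460)*6 - 458847 = -3/92 - 458847 = -42213927/92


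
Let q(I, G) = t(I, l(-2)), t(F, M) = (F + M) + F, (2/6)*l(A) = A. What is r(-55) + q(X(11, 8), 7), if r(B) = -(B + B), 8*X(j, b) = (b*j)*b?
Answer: 280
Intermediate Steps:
l(A) = 3*A
X(j, b) = j*b²/8 (X(j, b) = ((b*j)*b)/8 = (j*b²)/8 = j*b²/8)
t(F, M) = M + 2*F
q(I, G) = -6 + 2*I (q(I, G) = 3*(-2) + 2*I = -6 + 2*I)
r(B) = -2*B
r(-55) + q(X(11, 8), 7) = -2*(-55) + (-6 + 2*((⅛)*11*8²)) = 110 + (-6 + 2*((⅛)*11*64)) = 110 + (-6 + 2*88) = 110 + (-6 + 176) = 110 + 170 = 280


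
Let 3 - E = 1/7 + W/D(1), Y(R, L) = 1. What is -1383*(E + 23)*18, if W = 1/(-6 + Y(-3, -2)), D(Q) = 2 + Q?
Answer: -22587156/35 ≈ -6.4535e+5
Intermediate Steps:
W = -1/5 (W = 1/(-6 + 1) = 1/(-5) = -1/5 ≈ -0.20000)
E = 307/105 (E = 3 - (1/7 - 1/(5*(2 + 1))) = 3 - (1*(1/7) - 1/5/3) = 3 - (1/7 - 1/5*1/3) = 3 - (1/7 - 1/15) = 3 - 1*8/105 = 3 - 8/105 = 307/105 ≈ 2.9238)
-1383*(E + 23)*18 = -1383*(307/105 + 23)*18 = -1254842*18/35 = -1383*16332/35 = -22587156/35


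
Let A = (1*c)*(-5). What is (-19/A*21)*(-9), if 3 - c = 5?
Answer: 3591/10 ≈ 359.10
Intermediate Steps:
c = -2 (c = 3 - 1*5 = 3 - 5 = -2)
A = 10 (A = (1*(-2))*(-5) = -2*(-5) = 10)
(-19/A*21)*(-9) = (-19/10*21)*(-9) = (-19*1/10*21)*(-9) = -19/10*21*(-9) = -399/10*(-9) = 3591/10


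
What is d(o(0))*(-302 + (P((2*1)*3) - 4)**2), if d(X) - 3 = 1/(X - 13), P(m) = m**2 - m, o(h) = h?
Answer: 14212/13 ≈ 1093.2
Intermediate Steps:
d(X) = 3 + 1/(-13 + X) (d(X) = 3 + 1/(X - 13) = 3 + 1/(-13 + X))
d(o(0))*(-302 + (P((2*1)*3) - 4)**2) = ((-38 + 3*0)/(-13 + 0))*(-302 + (((2*1)*3)*(-1 + (2*1)*3) - 4)**2) = ((-38 + 0)/(-13))*(-302 + ((2*3)*(-1 + 2*3) - 4)**2) = (-1/13*(-38))*(-302 + (6*(-1 + 6) - 4)**2) = 38*(-302 + (6*5 - 4)**2)/13 = 38*(-302 + (30 - 4)**2)/13 = 38*(-302 + 26**2)/13 = 38*(-302 + 676)/13 = (38/13)*374 = 14212/13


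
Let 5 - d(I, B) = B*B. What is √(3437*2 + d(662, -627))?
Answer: 25*I*√618 ≈ 621.49*I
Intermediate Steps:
d(I, B) = 5 - B² (d(I, B) = 5 - B*B = 5 - B²)
√(3437*2 + d(662, -627)) = √(3437*2 + (5 - 1*(-627)²)) = √(6874 + (5 - 1*393129)) = √(6874 + (5 - 393129)) = √(6874 - 393124) = √(-386250) = 25*I*√618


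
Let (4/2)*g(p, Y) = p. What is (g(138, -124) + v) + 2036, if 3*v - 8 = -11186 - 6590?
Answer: -11453/3 ≈ -3817.7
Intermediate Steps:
v = -17768/3 (v = 8/3 + (-11186 - 6590)/3 = 8/3 + (1/3)*(-17776) = 8/3 - 17776/3 = -17768/3 ≈ -5922.7)
g(p, Y) = p/2
(g(138, -124) + v) + 2036 = ((1/2)*138 - 17768/3) + 2036 = (69 - 17768/3) + 2036 = -17561/3 + 2036 = -11453/3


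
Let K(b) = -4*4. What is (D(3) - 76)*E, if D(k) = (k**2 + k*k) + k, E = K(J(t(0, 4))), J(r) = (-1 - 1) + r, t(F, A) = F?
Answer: 880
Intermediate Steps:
J(r) = -2 + r
K(b) = -16
E = -16
D(k) = k + 2*k**2 (D(k) = (k**2 + k**2) + k = 2*k**2 + k = k + 2*k**2)
(D(3) - 76)*E = (3*(1 + 2*3) - 76)*(-16) = (3*(1 + 6) - 76)*(-16) = (3*7 - 76)*(-16) = (21 - 76)*(-16) = -55*(-16) = 880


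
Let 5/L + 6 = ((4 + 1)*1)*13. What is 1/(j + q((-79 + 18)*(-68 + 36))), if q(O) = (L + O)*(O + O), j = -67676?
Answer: 59/445642508 ≈ 1.3239e-7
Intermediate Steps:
L = 5/59 (L = 5/(-6 + ((4 + 1)*1)*13) = 5/(-6 + (5*1)*13) = 5/(-6 + 5*13) = 5/(-6 + 65) = 5/59 ≈ 0.084746)
q(O) = 2*O*(5/59 + O) (q(O) = (5/59 + O)*(O + O) = (5/59 + O)*(2*O) = 2*O*(5/59 + O))
1/(j + q((-79 + 18)*(-68 + 36))) = 1/(-67676 + 2*((-79 + 18)*(-68 + 36))*(5 + 59*((-79 + 18)*(-68 + 36)))/59) = 1/(-67676 + 2*(-61*(-32))*(5 + 59*(-61*(-32)))/59) = 1/(-67676 + (2/59)*1952*(5 + 59*1952)) = 1/(-67676 + (2/59)*1952*(5 + 115168)) = 1/(-67676 + (2/59)*1952*115173) = 1/(-67676 + 449635392/59) = 1/(445642508/59) = 59/445642508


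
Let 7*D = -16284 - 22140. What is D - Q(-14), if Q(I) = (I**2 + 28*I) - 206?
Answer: -35610/7 ≈ -5087.1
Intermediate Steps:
D = -38424/7 (D = (-16284 - 22140)/7 = (1/7)*(-38424) = -38424/7 ≈ -5489.1)
Q(I) = -206 + I**2 + 28*I
D - Q(-14) = -38424/7 - (-206 + (-14)**2 + 28*(-14)) = -38424/7 - (-206 + 196 - 392) = -38424/7 - 1*(-402) = -38424/7 + 402 = -35610/7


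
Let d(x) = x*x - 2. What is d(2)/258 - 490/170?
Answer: -6304/2193 ≈ -2.8746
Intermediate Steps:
d(x) = -2 + x**2 (d(x) = x**2 - 2 = -2 + x**2)
d(2)/258 - 490/170 = (-2 + 2**2)/258 - 490/170 = (-2 + 4)*(1/258) - 490*1/170 = 2*(1/258) - 49/17 = 1/129 - 49/17 = -6304/2193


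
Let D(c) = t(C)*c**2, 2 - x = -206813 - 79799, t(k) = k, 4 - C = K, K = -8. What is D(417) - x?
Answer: 1800054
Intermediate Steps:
C = 12 (C = 4 - 1*(-8) = 4 + 8 = 12)
x = 286614 (x = 2 - (-206813 - 79799) = 2 - 1*(-286612) = 2 + 286612 = 286614)
D(c) = 12*c**2
D(417) - x = 12*417**2 - 1*286614 = 12*173889 - 286614 = 2086668 - 286614 = 1800054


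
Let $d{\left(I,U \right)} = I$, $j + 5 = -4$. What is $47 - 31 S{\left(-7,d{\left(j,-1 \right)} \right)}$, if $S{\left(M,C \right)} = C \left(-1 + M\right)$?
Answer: $-2185$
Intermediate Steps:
$j = -9$ ($j = -5 - 4 = -9$)
$47 - 31 S{\left(-7,d{\left(j,-1 \right)} \right)} = 47 - 31 \left(- 9 \left(-1 - 7\right)\right) = 47 - 31 \left(\left(-9\right) \left(-8\right)\right) = 47 - 2232 = -2185$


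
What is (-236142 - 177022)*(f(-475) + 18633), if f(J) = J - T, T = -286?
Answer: -7620396816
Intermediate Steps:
f(J) = 286 + J (f(J) = J - 1*(-286) = J + 286 = 286 + J)
(-236142 - 177022)*(f(-475) + 18633) = (-236142 - 177022)*((286 - 475) + 18633) = -413164*(-189 + 18633) = -413164*18444 = -7620396816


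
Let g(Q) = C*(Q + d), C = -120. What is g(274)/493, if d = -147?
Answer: -15240/493 ≈ -30.913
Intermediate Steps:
g(Q) = 17640 - 120*Q (g(Q) = -120*(Q - 147) = -120*(-147 + Q) = 17640 - 120*Q)
g(274)/493 = (17640 - 120*274)/493 = (17640 - 32880)*(1/493) = -15240*1/493 = -15240/493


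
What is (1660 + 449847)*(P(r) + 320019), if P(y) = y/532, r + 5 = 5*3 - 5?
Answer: 10981302538613/76 ≈ 1.4449e+11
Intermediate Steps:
r = 5 (r = -5 + (5*3 - 5) = -5 + (15 - 5) = -5 + 10 = 5)
P(y) = y/532 (P(y) = y*(1/532) = y/532)
(1660 + 449847)*(P(r) + 320019) = (1660 + 449847)*((1/532)*5 + 320019) = 451507*(5/532 + 320019) = 451507*(170250113/532) = 10981302538613/76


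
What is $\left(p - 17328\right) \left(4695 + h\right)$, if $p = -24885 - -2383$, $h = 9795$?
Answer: $-577136700$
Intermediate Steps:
$p = -22502$ ($p = -24885 + 2383 = -22502$)
$\left(p - 17328\right) \left(4695 + h\right) = \left(-22502 - 17328\right) \left(4695 + 9795\right) = \left(-39830\right) 14490 = -577136700$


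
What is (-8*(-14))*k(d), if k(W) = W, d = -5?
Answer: -560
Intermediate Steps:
(-8*(-14))*k(d) = -8*(-14)*(-5) = 112*(-5) = -560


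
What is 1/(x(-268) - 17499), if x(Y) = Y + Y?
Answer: -1/18035 ≈ -5.5448e-5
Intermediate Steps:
x(Y) = 2*Y
1/(x(-268) - 17499) = 1/(2*(-268) - 17499) = 1/(-536 - 17499) = 1/(-18035) = -1/18035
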